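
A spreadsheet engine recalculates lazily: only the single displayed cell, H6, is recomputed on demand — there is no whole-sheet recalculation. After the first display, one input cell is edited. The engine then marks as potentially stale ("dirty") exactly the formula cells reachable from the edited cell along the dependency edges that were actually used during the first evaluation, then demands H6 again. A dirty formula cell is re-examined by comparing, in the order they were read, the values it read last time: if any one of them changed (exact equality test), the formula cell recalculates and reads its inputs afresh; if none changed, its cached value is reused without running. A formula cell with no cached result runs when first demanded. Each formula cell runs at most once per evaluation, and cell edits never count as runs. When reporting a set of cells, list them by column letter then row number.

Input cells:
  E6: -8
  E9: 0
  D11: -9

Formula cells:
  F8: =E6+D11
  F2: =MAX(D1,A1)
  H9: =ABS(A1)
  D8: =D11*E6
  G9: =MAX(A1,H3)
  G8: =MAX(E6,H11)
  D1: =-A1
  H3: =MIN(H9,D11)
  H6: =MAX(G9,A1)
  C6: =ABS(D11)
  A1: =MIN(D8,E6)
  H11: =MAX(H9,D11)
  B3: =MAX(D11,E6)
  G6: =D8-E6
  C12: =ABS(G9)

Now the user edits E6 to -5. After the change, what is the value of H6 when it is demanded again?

First evaluation (everything demanded from the output):
  D8 = -9 * -8 = 72
  A1 = MIN(72, -8) = -8
  H9 = ABS(-8) = 8
  H3 = MIN(8, -9) = -9
  G9 = MAX(-8, -9) = -8
  H6 = MAX(-8, -8) = -8

Propagation after the edit:
  D8: runs — E6 -8->-5; result 45.
  A1: runs — D8 72->45; E6 -8->-5; result -5.
  H9: runs — A1 -8->-5; result 5.
  H3: runs — H9 8->5; result -9 (same value as before).
  G9: runs — A1 -8->-5; result -5.
  H6: runs — G9 -8->-5; A1 -8->-5; result -5.

New value of H6: -5.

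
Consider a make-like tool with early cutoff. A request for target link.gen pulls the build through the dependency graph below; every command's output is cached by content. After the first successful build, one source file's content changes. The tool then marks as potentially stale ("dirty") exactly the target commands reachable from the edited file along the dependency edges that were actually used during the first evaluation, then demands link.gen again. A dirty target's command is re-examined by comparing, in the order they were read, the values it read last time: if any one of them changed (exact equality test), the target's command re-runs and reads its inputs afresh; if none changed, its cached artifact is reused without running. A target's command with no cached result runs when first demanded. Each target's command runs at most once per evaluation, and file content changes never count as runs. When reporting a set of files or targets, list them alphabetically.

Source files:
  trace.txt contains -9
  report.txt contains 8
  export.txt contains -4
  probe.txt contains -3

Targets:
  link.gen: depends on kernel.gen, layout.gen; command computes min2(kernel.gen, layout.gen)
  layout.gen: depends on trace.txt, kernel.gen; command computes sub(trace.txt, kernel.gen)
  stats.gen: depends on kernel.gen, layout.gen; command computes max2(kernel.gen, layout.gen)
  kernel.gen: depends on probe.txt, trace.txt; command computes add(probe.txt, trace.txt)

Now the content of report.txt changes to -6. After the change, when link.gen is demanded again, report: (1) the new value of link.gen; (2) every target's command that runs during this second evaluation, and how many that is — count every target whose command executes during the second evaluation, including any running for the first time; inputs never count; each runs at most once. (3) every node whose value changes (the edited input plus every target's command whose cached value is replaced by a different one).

First demand of the output computes:
  kernel.gen = add(-3, -9) = -12
  layout.gen = sub(-9, -12) = 3
  link.gen = min2(-12, 3) = -12

After the edit, cleaning proceeds:
  no node depends on report.txt at all; the second demand re-runs nothing.

Note the shortcut — nothing in the graph depends on report.txt at all, so no recomputation happens.

Demanding link.gen again yields -12.
0 target commands run: none.
The nodes whose values change: report.txt.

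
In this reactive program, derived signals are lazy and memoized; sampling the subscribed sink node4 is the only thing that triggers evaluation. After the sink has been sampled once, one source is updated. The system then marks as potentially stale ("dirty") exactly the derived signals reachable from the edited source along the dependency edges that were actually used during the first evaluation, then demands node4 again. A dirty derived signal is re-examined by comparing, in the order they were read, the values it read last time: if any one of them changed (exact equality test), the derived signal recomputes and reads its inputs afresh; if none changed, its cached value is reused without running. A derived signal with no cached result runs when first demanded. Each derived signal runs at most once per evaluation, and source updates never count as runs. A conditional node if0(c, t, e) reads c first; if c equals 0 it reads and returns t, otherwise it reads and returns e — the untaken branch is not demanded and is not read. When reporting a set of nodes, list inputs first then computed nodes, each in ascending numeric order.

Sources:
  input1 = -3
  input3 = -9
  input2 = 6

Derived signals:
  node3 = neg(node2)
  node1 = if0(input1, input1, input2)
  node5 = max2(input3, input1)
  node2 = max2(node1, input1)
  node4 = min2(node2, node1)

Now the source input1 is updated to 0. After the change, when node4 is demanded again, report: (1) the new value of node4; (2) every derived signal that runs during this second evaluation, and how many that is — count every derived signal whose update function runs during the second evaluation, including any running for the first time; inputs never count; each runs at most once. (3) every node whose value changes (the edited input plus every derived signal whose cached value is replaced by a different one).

First demand of the output computes:
  node1 = if0(input1=-3 -> else branch input2) = 6
  node2 = max2(6, -3) = 6
  node4 = min2(6, 6) = 6

After the edit, cleaning proceeds:
  node1: a read changed (input1 -3->0) — executes, giving 0.
  node2: a read changed (node1 6->0; input1 -3->0) — executes, giving 0.
  node4: a read changed (node2 6->0; node1 6->0) — executes, giving 0.

Demanding node4 again yields 0.
3 derived signals run: node1, node2, node4.
The nodes whose values change: input1, node1, node2, node4.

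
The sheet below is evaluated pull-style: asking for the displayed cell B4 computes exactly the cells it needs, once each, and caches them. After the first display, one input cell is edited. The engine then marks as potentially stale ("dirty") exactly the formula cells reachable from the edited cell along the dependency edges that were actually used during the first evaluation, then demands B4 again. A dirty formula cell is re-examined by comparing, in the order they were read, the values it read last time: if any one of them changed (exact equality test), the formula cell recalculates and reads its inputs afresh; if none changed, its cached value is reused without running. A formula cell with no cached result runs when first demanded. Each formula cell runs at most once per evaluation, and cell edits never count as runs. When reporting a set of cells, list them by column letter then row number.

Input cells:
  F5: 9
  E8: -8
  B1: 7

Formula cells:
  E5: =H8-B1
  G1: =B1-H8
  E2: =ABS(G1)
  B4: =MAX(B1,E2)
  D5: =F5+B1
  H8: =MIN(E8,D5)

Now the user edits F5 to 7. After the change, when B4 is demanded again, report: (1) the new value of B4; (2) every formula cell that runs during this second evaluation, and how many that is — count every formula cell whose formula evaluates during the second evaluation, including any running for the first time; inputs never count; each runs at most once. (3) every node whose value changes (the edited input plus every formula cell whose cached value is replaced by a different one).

Demanding B4 again yields 15.
2 formula cells run: D5, H8.
The nodes whose values change: D5, F5.
Note the absorption at H8: it re-runs yet its value is the same, leaving the output's value untouched.

First demand of the output computes:
  D5 = 9 + 7 = 16
  H8 = MIN(-8, 16) = -8
  G1 = 7 - -8 = 15
  E2 = ABS(15) = 15
  B4 = MAX(7, 15) = 15

After the edit, cleaning proceeds:
  D5: a read changed (F5 9->7) — executes, giving 14.
  H8: a read changed (D5 16->14) — executes, giving -8 — identical to its old value.
  G1: dirty, but its reads are unchanged (B1 unchanged, H8 unchanged); cached 15 stands.
  E2: dirty, but its reads are unchanged (G1 unchanged); cached 15 stands.
  B4: dirty, but its reads are unchanged (B1 unchanged, E2 unchanged); cached 15 stands.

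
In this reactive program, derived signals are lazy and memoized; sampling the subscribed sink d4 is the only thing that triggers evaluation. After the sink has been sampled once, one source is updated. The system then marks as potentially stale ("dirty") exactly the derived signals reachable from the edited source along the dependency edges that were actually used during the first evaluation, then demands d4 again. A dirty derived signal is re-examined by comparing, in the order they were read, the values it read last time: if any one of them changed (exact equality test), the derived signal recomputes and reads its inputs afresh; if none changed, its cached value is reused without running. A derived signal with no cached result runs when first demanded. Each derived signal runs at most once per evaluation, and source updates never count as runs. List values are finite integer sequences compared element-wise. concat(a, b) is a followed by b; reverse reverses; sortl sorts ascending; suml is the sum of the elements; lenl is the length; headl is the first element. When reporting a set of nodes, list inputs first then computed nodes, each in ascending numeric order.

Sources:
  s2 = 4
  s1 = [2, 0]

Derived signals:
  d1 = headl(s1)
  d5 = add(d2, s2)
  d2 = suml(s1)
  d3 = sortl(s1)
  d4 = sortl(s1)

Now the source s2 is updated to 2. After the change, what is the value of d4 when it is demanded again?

Demanding d4 again yields [0, 2].
Note the shortcut — s2 feeds only undemanded nodes, so no recomputation happens.

First demand of the output computes:
  d4 = sortl([2, 0]) = [0, 2]

After the edit, cleaning proceeds:
  s2 only reaches undemanded nodes; the second demand re-runs nothing.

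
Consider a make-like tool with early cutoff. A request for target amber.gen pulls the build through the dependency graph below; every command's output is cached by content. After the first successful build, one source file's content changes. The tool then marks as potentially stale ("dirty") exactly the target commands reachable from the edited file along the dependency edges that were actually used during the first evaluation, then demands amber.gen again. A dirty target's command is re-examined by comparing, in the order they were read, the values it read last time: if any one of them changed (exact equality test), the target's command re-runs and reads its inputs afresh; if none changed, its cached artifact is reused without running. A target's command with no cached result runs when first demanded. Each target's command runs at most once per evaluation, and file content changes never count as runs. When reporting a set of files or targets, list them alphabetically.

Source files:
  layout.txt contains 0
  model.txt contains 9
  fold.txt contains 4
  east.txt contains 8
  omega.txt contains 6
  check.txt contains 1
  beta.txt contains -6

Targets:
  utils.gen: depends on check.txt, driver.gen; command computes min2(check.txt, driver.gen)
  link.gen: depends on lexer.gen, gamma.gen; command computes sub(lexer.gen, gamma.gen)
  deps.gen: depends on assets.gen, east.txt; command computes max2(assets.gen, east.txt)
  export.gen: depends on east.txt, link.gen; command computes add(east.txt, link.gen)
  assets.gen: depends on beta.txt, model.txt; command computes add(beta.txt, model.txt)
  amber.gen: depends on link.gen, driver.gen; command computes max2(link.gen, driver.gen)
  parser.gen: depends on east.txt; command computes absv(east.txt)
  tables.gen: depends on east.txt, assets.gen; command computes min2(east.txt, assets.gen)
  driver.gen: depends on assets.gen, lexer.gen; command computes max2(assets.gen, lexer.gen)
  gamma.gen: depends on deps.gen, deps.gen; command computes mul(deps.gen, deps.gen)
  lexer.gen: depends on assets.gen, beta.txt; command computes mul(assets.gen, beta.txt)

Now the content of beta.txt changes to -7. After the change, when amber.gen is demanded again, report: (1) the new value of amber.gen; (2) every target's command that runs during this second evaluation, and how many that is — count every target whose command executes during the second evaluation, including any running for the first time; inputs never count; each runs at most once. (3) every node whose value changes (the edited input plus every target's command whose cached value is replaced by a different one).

Demanding amber.gen again yields 2.
6 target commands run: amber.gen, assets.gen, deps.gen, driver.gen, lexer.gen, link.gen.
The nodes whose values change: amber.gen, assets.gen, beta.txt, driver.gen, lexer.gen, link.gen.
Note where the cutoff bites: gamma.gen is checked, finds nothing changed, and keeps its cache.

First demand of the output computes:
  assets.gen = add(-6, 9) = 3
  deps.gen = max2(3, 8) = 8
  gamma.gen = mul(8, 8) = 64
  lexer.gen = mul(3, -6) = -18
  driver.gen = max2(3, -18) = 3
  link.gen = sub(-18, 64) = -82
  amber.gen = max2(-82, 3) = 3

After the edit, cleaning proceeds:
  assets.gen: a read changed (beta.txt -6->-7) — executes, giving 2.
  deps.gen: a read changed (assets.gen 3->2) — executes, giving 8 — identical to its old value.
  gamma.gen: dirty, but its reads are unchanged (deps.gen unchanged, deps.gen unchanged); cached 64 stands.
  lexer.gen: a read changed (assets.gen 3->2; beta.txt -6->-7) — executes, giving -14.
  driver.gen: a read changed (assets.gen 3->2; lexer.gen -18->-14) — executes, giving 2.
  link.gen: a read changed (lexer.gen -18->-14) — executes, giving -78.
  amber.gen: a read changed (link.gen -82->-78; driver.gen 3->2) — executes, giving 2.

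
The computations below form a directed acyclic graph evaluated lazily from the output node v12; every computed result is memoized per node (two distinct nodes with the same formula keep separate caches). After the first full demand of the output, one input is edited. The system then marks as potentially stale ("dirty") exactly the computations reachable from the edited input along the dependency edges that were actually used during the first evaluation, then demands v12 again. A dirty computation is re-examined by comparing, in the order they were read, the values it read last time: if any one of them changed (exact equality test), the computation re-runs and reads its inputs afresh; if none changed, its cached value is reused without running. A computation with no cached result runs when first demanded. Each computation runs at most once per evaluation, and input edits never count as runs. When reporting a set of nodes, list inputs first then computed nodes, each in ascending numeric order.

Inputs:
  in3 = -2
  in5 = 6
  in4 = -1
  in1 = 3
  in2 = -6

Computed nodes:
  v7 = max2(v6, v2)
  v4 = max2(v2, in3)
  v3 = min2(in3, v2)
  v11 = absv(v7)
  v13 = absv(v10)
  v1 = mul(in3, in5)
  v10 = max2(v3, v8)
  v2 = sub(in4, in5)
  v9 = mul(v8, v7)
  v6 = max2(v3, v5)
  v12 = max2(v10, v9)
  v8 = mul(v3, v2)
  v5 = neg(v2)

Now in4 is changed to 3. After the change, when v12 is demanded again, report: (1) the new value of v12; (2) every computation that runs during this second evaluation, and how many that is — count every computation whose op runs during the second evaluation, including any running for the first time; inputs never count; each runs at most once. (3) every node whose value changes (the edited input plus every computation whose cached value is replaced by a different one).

First demand of the output computes:
  v2 = sub(-1, 6) = -7
  v3 = min2(-2, -7) = -7
  v5 = neg(-7) = 7
  v6 = max2(-7, 7) = 7
  v7 = max2(7, -7) = 7
  v8 = mul(-7, -7) = 49
  v9 = mul(49, 7) = 343
  v10 = max2(-7, 49) = 49
  v12 = max2(49, 343) = 343

After the edit, cleaning proceeds:
  v2: a read changed (in4 -1->3) — executes, giving -3.
  v3: a read changed (v2 -7->-3) — executes, giving -3.
  v5: a read changed (v2 -7->-3) — executes, giving 3.
  v6: a read changed (v3 -7->-3; v5 7->3) — executes, giving 3.
  v7: a read changed (v6 7->3; v2 -7->-3) — executes, giving 3.
  v8: a read changed (v3 -7->-3; v2 -7->-3) — executes, giving 9.
  v9: a read changed (v8 49->9; v7 7->3) — executes, giving 27.
  v10: a read changed (v3 -7->-3; v8 49->9) — executes, giving 9.
  v12: a read changed (v10 49->9; v9 343->27) — executes, giving 27.

Demanding v12 again yields 27.
9 computations run: v2, v3, v5, v6, v7, v8, v9, v10, v12.
The nodes whose values change: in4, v2, v3, v5, v6, v7, v8, v9, v10, v12.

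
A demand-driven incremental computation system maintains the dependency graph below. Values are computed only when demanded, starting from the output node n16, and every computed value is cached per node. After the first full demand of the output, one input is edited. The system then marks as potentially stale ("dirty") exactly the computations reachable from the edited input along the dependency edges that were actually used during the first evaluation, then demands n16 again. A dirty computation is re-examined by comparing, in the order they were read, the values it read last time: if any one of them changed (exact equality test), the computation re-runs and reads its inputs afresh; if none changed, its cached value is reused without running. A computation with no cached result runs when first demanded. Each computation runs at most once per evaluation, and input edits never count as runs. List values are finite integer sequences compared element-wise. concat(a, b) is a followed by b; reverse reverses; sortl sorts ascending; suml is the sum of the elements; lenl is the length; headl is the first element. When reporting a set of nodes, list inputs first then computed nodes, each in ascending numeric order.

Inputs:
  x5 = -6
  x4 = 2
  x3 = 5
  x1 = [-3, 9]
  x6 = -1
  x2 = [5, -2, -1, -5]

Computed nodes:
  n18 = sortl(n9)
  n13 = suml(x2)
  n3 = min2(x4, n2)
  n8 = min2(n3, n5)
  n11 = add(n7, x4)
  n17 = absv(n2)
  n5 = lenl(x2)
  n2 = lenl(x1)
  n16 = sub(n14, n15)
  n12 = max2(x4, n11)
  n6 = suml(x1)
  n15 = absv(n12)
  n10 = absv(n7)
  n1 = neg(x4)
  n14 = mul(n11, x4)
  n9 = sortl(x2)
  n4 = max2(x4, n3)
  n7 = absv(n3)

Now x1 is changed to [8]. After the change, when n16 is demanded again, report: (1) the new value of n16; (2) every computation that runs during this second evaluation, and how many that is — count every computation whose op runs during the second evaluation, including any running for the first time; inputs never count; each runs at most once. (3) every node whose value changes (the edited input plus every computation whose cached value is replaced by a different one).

New value of n16: 3.
Computations that run: n2, n3, n7, n11, n12, n14, n15, n16 — 8 in total.
Values that change: x1, n2, n3, n7, n11, n12, n14, n15, n16.

First evaluation (everything demanded from the output):
  n2 = lenl([-3, 9]) = 2
  n3 = min2(2, 2) = 2
  n7 = absv(2) = 2
  n11 = add(2, 2) = 4
  n12 = max2(2, 4) = 4
  n14 = mul(4, 2) = 8
  n15 = absv(4) = 4
  n16 = sub(8, 4) = 4

Propagation after the edit:
  n2: runs — x1 [-3, 9]->[8]; result 1.
  n3: runs — n2 2->1; result 1.
  n7: runs — n3 2->1; result 1.
  n11: runs — n7 2->1; result 3.
  n12: runs — n11 4->3; result 3.
  n14: runs — n11 4->3; result 6.
  n15: runs — n12 4->3; result 3.
  n16: runs — n14 8->6; n15 4->3; result 3.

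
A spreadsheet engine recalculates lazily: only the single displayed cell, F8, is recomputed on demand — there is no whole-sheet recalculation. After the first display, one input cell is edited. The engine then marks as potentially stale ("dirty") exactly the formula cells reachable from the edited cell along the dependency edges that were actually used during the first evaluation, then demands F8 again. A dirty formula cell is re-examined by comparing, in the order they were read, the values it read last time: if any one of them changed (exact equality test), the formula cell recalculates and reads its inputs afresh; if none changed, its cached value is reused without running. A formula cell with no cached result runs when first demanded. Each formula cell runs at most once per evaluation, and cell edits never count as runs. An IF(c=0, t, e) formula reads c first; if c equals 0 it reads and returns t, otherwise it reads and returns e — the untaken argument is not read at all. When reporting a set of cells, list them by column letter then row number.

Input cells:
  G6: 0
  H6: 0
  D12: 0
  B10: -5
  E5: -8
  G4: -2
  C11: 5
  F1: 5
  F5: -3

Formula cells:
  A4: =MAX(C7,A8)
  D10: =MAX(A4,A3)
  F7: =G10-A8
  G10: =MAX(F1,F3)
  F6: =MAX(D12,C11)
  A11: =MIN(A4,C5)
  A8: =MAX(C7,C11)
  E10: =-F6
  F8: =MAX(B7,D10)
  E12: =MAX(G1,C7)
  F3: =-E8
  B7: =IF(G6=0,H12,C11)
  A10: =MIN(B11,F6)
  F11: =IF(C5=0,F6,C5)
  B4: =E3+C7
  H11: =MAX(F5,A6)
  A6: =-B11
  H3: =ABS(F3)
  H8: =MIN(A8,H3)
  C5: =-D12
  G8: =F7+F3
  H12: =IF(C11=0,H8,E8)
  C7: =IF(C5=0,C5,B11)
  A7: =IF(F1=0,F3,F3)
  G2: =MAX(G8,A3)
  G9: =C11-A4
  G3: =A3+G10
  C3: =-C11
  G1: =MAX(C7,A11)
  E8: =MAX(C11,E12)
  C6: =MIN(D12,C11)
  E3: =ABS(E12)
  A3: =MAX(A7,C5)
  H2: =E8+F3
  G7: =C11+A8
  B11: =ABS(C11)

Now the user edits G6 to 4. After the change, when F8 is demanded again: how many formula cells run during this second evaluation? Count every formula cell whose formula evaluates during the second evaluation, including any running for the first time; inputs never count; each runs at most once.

Formula cells that run: B7 — 1 in total.
Key observation: the change is absorbed at B7 — it re-runs but produces the same value, and the output's value is unchanged.

First evaluation (everything demanded from the output):
  C5 = -(0) = 0
  C7 = IF(C5=0: C5=0 -> then branch C5) = 0
  A8 = MAX(0, 5) = 5
  A4 = MAX(0, 5) = 5
  A11 = MIN(5, 0) = 0
  G1 = MAX(0, 0) = 0
  E12 = MAX(0, 0) = 0
  E8 = MAX(5, 0) = 5
  F3 = -(5) = -5
  A7 = IF(F1=0: F1=5 -> else branch F3) = -5
  A3 = MAX(-5, 0) = 0
  D10 = MAX(5, 0) = 5
  H12 = IF(C11=0: C11=5 -> else branch E8) = 5
  B7 = IF(G6=0: G6=0 -> then branch H12) = 5
  F8 = MAX(5, 5) = 5

Propagation after the edit:
  B7: runs — G6 0->4; result 5 (same value as before).
  F8: checked — values it read are unchanged (B7 unchanged, D10 unchanged); reused cached 5 without running.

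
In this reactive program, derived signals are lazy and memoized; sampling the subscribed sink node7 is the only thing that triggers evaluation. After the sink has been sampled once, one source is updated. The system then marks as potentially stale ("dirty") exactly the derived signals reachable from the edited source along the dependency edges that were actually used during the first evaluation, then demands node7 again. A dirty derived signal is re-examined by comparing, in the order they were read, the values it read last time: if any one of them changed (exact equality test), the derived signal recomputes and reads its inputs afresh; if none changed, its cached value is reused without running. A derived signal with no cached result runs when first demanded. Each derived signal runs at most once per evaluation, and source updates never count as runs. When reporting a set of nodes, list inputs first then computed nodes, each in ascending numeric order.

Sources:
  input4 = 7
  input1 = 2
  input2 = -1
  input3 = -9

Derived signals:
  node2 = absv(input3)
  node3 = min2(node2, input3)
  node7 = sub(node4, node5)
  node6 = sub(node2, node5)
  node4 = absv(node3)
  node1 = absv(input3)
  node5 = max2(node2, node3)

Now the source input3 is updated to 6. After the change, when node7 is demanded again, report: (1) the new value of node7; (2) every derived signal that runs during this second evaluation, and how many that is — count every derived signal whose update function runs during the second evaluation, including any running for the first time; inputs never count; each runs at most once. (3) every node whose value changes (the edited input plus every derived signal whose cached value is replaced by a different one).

First demand of the output computes:
  node2 = absv(-9) = 9
  node3 = min2(9, -9) = -9
  node4 = absv(-9) = 9
  node5 = max2(9, -9) = 9
  node7 = sub(9, 9) = 0

After the edit, cleaning proceeds:
  node2: a read changed (input3 -9->6) — executes, giving 6.
  node3: a read changed (node2 9->6; input3 -9->6) — executes, giving 6.
  node4: a read changed (node3 -9->6) — executes, giving 6.
  node5: a read changed (node2 9->6; node3 -9->6) — executes, giving 6.
  node7: a read changed (node4 9->6; node5 9->6) — executes, giving 0 — identical to its old value.

Demanding node7 again yields 0.
5 derived signals run: node2, node3, node4, node5, node7.
The nodes whose values change: input3, node2, node3, node4, node5.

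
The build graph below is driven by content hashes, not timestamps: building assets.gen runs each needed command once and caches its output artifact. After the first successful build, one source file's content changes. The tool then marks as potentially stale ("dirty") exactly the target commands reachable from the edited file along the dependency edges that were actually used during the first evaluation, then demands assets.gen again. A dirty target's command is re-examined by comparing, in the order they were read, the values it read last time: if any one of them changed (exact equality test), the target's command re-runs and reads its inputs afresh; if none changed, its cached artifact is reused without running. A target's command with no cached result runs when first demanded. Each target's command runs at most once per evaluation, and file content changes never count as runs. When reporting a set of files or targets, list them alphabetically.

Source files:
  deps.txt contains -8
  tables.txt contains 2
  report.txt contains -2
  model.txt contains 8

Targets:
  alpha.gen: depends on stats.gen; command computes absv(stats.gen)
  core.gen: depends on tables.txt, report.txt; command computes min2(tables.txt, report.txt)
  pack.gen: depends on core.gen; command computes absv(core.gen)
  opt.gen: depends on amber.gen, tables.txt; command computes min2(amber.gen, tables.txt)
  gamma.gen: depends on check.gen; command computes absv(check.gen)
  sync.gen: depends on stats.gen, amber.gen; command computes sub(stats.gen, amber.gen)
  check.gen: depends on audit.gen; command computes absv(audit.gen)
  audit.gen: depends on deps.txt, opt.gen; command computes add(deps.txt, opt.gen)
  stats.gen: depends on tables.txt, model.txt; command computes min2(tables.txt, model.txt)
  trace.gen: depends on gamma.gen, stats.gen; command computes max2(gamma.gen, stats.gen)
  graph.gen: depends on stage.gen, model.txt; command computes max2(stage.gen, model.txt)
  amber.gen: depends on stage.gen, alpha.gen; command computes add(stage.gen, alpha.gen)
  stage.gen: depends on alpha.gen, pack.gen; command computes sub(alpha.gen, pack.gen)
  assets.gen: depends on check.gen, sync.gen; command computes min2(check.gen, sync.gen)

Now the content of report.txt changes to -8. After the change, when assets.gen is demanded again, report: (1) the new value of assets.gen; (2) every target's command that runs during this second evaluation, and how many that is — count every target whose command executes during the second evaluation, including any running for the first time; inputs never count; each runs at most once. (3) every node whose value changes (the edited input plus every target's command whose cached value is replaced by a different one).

Initial pass — values computed on the first demand:
  core.gen = min2(2, -2) = -2
  pack.gen = absv(-2) = 2
  stats.gen = min2(2, 8) = 2
  alpha.gen = absv(2) = 2
  stage.gen = sub(2, 2) = 0
  amber.gen = add(0, 2) = 2
  opt.gen = min2(2, 2) = 2
  audit.gen = add(-8, 2) = -6
  check.gen = absv(-6) = 6
  sync.gen = sub(2, 2) = 0
  assets.gen = min2(6, 0) = 0

Second demand — change propagation:
  core.gen: re-runs because report.txt -2->-8; new result -8.
  pack.gen: re-runs because core.gen -2->-8; new result 8.
  stage.gen: re-runs because pack.gen 2->8; new result -6.
  amber.gen: re-runs because stage.gen 0->-6; new result -4.
  opt.gen: re-runs because amber.gen 2->-4; new result -4.
  audit.gen: re-runs because opt.gen 2->-4; new result -12.
  check.gen: re-runs because audit.gen -6->-12; new result 12.
  sync.gen: re-runs because amber.gen 2->-4; new result 6.
  assets.gen: re-runs because check.gen 6->12; sync.gen 0->6; new result 6.

assets.gen now evaluates to 6.
Run set: amber.gen, assets.gen, audit.gen, check.gen, core.gen, opt.gen, pack.gen, stage.gen, sync.gen (9 run).
Changed values: amber.gen, assets.gen, audit.gen, check.gen, core.gen, opt.gen, pack.gen, report.txt, stage.gen, sync.gen.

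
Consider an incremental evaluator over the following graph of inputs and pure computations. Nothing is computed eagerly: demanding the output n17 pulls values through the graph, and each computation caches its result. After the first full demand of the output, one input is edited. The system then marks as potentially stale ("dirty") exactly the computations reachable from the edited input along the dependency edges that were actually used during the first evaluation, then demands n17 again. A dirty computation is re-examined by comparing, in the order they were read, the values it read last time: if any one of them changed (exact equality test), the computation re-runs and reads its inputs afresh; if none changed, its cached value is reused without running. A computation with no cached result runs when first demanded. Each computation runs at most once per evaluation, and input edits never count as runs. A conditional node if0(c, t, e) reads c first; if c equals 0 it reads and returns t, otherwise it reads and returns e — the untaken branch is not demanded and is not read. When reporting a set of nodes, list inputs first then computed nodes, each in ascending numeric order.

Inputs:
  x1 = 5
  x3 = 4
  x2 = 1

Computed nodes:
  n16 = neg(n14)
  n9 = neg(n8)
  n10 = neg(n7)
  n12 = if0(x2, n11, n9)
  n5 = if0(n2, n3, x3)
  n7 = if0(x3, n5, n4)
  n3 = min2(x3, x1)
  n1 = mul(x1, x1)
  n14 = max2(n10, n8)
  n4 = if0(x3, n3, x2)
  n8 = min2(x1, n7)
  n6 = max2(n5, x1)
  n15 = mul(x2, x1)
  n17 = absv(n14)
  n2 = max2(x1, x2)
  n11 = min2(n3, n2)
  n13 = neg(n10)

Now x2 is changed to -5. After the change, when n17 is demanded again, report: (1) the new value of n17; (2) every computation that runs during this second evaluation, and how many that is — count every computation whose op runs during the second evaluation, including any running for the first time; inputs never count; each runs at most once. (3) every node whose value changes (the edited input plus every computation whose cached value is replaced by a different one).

Initial pass — values computed on the first demand:
  n4 = if0(x3=4 -> else branch x2) = 1
  n7 = if0(x3=4 -> else branch n4) = 1
  n8 = min2(5, 1) = 1
  n10 = neg(1) = -1
  n14 = max2(-1, 1) = 1
  n17 = absv(1) = 1

Second demand — change propagation:
  n4: re-runs because x2 1->-5; new result -5.
  n7: re-runs because n4 1->-5; new result -5.
  n8: re-runs because n7 1->-5; new result -5.
  n10: re-runs because n7 1->-5; new result 5.
  n14: re-runs because n10 -1->5; n8 1->-5; new result 5.
  n17: re-runs because n14 1->5; new result 5.

n17 now evaluates to 5.
Run set: n4, n7, n8, n10, n14, n17 (6 run).
Changed values: x2, n4, n7, n8, n10, n14, n17.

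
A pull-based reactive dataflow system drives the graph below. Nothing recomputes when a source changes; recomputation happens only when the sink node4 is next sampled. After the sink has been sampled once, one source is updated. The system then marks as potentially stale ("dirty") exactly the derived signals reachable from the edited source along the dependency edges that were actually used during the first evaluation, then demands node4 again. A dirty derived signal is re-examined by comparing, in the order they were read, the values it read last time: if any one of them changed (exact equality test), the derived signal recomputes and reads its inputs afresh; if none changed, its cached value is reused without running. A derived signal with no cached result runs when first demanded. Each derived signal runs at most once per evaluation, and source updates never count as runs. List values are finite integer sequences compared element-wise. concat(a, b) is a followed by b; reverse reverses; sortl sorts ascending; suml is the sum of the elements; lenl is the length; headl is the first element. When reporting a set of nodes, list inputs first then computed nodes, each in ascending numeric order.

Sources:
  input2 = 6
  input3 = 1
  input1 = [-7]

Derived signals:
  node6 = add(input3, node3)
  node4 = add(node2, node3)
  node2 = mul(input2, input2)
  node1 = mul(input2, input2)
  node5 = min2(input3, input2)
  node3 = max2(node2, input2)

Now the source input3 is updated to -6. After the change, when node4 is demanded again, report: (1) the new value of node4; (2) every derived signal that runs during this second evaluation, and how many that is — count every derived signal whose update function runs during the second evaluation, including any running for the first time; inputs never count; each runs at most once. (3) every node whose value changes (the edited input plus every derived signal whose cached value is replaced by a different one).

New value of node4: 72.
Derived signals that run: none — 0 in total.
Values that change: input3.
Key observation: input3 is never demanded by the output, so the edit triggers no recomputation at all.

First evaluation (everything demanded from the output):
  node2 = mul(6, 6) = 36
  node3 = max2(36, 6) = 36
  node4 = add(36, 36) = 72

Propagation after the edit:
  input3 feeds no computation that the output demands — nothing is marked dirty and nothing runs.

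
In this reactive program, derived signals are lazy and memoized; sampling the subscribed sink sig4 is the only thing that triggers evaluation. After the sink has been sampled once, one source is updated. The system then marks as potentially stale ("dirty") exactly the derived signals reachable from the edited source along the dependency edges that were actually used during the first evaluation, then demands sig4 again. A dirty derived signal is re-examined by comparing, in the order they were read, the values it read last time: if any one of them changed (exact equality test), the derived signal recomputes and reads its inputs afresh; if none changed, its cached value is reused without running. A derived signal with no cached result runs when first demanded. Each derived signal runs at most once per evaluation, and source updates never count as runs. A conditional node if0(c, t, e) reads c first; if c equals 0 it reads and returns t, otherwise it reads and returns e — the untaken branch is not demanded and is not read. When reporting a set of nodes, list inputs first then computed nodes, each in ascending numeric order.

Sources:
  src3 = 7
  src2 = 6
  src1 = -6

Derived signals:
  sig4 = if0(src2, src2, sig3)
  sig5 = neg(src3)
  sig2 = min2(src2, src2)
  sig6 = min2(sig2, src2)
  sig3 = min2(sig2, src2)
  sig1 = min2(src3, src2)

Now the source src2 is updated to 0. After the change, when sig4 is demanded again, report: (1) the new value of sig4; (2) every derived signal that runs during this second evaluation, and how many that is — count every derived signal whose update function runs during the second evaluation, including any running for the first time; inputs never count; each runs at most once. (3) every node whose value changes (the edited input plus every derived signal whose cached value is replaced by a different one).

First demand of the output computes:
  sig2 = min2(6, 6) = 6
  sig3 = min2(6, 6) = 6
  sig4 = if0(src2=6 -> else branch sig3) = 6

After the edit, cleaning proceeds:
  sig2: stays stale; no demand reaches it after the flip.
  sig3: stays stale; no demand reaches it after the flip.
  sig4: a read changed (src2 6->0) — executes, giving 0.

Note the branch switch — demand abandons sig2, sig3, which are never re-examined.

Demanding sig4 again yields 0.
1 derived signals run: sig4.
The nodes whose values change: src2, sig4.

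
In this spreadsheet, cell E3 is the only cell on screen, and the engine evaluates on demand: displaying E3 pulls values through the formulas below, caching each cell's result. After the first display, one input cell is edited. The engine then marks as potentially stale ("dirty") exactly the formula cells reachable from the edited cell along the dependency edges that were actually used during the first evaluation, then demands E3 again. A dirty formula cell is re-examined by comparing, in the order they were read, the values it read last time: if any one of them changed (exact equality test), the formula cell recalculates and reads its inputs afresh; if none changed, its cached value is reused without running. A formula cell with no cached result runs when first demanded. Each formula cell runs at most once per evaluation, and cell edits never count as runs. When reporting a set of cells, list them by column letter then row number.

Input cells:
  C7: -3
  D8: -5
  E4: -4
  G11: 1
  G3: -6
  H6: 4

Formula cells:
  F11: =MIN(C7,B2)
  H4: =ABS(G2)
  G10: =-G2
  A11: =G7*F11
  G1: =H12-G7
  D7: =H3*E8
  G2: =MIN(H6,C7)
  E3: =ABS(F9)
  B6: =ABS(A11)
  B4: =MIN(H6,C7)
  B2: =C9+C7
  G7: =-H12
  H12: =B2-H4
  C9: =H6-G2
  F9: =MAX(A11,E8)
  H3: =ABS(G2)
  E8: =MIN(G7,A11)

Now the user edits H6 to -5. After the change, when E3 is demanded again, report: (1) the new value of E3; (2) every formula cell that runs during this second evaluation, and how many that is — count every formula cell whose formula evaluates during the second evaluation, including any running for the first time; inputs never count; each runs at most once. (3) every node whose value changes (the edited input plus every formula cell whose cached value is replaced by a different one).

E3 now evaluates to 24.
Run set: A11, B2, C9, E3, E8, F9, F11, G2, G7, H4, H12 (11 run).
Changed values: A11, B2, C9, E3, E8, F9, G2, G7, H4, H6, H12.

Initial pass — values computed on the first demand:
  G2 = MIN(4, -3) = -3
  C9 = 4 - -3 = 7
  B2 = 7 + -3 = 4
  F11 = MIN(-3, 4) = -3
  H4 = ABS(-3) = 3
  H12 = 4 - 3 = 1
  G7 = -(1) = -1
  A11 = -1 * -3 = 3
  E8 = MIN(-1, 3) = -1
  F9 = MAX(3, -1) = 3
  E3 = ABS(3) = 3

Second demand — change propagation:
  G2: re-runs because H6 4->-5; new result -5.
  C9: re-runs because H6 4->-5; G2 -3->-5; new result 0.
  B2: re-runs because C9 7->0; new result -3.
  F11: re-runs because B2 4->-3; new result -3 (unchanged).
  H4: re-runs because G2 -3->-5; new result 5.
  H12: re-runs because B2 4->-3; H4 3->5; new result -8.
  G7: re-runs because H12 1->-8; new result 8.
  A11: re-runs because G7 -1->8; new result -24.
  E8: re-runs because G7 -1->8; A11 3->-24; new result -24.
  F9: re-runs because A11 3->-24; E8 -1->-24; new result -24.
  E3: re-runs because F9 3->-24; new result 24.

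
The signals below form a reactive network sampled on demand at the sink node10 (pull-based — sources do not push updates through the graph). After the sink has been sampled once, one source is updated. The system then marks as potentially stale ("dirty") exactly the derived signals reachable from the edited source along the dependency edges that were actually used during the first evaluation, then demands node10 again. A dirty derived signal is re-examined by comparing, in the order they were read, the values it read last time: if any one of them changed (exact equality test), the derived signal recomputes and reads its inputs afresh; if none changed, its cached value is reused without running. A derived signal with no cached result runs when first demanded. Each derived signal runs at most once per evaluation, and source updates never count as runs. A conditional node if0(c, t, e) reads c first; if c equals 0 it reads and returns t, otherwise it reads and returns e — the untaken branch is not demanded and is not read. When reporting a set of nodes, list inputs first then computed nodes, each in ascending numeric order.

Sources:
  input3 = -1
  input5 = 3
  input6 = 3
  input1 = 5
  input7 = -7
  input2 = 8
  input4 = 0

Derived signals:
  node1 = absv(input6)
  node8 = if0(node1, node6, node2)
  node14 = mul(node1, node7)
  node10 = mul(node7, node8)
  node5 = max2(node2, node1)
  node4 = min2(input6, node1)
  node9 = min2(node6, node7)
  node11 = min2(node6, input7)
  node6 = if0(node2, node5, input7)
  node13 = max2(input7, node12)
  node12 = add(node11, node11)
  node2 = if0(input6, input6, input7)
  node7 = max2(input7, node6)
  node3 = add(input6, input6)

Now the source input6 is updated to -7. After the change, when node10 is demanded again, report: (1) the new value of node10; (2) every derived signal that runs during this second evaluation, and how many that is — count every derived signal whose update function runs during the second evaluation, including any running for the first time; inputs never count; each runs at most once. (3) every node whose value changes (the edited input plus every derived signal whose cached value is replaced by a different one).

node10 now evaluates to 49.
Run set: node1, node2, node8 (3 run).
Changed values: input6, node1.
The important point: at node6 every value read last time is unchanged, so the dirty flag clears without a run.

Initial pass — values computed on the first demand:
  node1 = absv(3) = 3
  node2 = if0(input6=3 -> else branch input7) = -7
  node6 = if0(node2=-7 -> else branch input7) = -7
  node7 = max2(-7, -7) = -7
  node8 = if0(node1=3 -> else branch node2) = -7
  node10 = mul(-7, -7) = 49

Second demand — change propagation:
  node1: re-runs because input6 3->-7; new result 7.
  node2: re-runs because input6 3->-7; new result -7 (unchanged).
  node6: re-examined; everything it read last time is the same (node2 unchanged, input7 unchanged) — cache -7 kept, no run.
  node7: re-examined; everything it read last time is the same (input7 unchanged, node6 unchanged) — cache -7 kept, no run.
  node8: re-runs because node1 3->7; new result -7 (unchanged).
  node10: re-examined; everything it read last time is the same (node7 unchanged, node8 unchanged) — cache 49 kept, no run.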